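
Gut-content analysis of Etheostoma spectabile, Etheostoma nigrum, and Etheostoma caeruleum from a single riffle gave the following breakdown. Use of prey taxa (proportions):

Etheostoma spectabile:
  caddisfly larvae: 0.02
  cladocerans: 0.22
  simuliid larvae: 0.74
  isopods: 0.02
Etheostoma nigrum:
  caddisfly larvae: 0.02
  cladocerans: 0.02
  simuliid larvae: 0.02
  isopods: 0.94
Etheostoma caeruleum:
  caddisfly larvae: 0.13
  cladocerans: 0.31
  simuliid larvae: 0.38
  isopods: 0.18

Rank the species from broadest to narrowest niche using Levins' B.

Etheostoma caeruleum > Etheostoma spectabile > Etheostoma nigrum

Σp_specᵢ² = 0.02² + 0.22² + 0.74² + 0.02² = 0.0004 + 0.0484 + 0.5476 + 0.0004 = 0.5968
B_spec = 1 / 0.5968 = 1.6756
Σp_nigrᵢ² = 0.02² + 0.02² + 0.02² + 0.94² = 0.0004 + 0.0004 + 0.0004 + 0.8836 = 0.8848
B_nigr = 1 / 0.8848 = 1.1302
Σp_caerᵢ² = 0.13² + 0.31² + 0.38² + 0.18² = 0.0169 + 0.0961 + 0.1444 + 0.0324 = 0.2898
B_caer = 1 / 0.2898 = 3.4507
Ranking by B (broadest → narrowest): Etheostoma caeruleum (3.45) > Etheostoma spectabile (1.68) > Etheostoma nigrum (1.13)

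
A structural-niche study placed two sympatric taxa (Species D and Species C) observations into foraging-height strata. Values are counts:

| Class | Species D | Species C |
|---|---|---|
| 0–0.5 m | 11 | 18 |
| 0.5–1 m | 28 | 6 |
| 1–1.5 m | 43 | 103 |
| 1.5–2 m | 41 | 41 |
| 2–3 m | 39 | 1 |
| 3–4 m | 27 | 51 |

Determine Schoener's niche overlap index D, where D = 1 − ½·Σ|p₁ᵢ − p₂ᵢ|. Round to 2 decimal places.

0.65

Proportions for Species D (n=189): 11/189=0.0582, 28/189=0.1481, 43/189=0.2275, 41/189=0.2169, 39/189=0.2063, 27/189=0.1429
Proportions for Species C (n=220): 18/220=0.0818, 6/220=0.0273, 103/220=0.4682, 41/220=0.1864, 1/220=0.0045, 51/220=0.2318
Σ|p₁ᵢ − p₂ᵢ| = 0.0236 + 0.1208 + 0.2407 + 0.0305 + 0.2018 + 0.0889 = 0.7063
D = 1 − ½ × 0.7063 = 1 − 0.35315 = 0.64685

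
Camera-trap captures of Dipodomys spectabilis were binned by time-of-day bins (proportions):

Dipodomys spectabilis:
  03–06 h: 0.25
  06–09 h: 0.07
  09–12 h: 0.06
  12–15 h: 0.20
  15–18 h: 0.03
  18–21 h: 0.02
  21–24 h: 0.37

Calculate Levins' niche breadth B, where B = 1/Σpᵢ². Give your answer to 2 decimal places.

4.01

Σpᵢ² = 0.25² + 0.07² + 0.06² + 0.20² + 0.03² + 0.02² + 0.37² = 0.0625 + 0.0049 + 0.0036 + 0.0400 + 0.0009 + 0.0004 + 0.1369 = 0.2492
B = 1 / 0.2492 = 4.0128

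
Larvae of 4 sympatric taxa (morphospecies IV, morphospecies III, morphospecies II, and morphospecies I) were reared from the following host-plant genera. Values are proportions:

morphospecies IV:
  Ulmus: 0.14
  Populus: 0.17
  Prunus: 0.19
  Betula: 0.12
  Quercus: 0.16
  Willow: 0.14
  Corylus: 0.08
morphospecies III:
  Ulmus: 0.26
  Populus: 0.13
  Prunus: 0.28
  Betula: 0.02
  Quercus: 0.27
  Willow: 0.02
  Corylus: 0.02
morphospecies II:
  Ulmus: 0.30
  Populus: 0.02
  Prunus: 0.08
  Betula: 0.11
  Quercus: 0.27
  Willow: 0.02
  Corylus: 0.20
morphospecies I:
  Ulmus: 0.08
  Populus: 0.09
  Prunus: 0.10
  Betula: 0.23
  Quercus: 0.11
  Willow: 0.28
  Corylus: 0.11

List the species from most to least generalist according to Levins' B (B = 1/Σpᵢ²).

morphospecies IV > morphospecies I > morphospecies II > morphospecies III

Σp_IVᵢ² = 0.14² + 0.17² + 0.19² + 0.12² + 0.16² + 0.14² + 0.08² = 0.0196 + 0.0289 + 0.0361 + 0.0144 + 0.0256 + 0.0196 + 0.0064 = 0.1506
B_IV = 1 / 0.1506 = 6.6401
Σp_IIIᵢ² = 0.26² + 0.13² + 0.28² + 0.02² + 0.27² + 0.02² + 0.02² = 0.0676 + 0.0169 + 0.0784 + 0.0004 + 0.0729 + 0.0004 + 0.0004 = 0.2370
B_III = 1 / 0.2370 = 4.2194
Σp_IIᵢ² = 0.30² + 0.02² + 0.08² + 0.11² + 0.27² + 0.02² + 0.20² = 0.0900 + 0.0004 + 0.0064 + 0.0121 + 0.0729 + 0.0004 + 0.0400 = 0.2222
B_II = 1 / 0.2222 = 4.5005
Σp_Iᵢ² = 0.08² + 0.09² + 0.10² + 0.23² + 0.11² + 0.28² + 0.11² = 0.0064 + 0.0081 + 0.0100 + 0.0529 + 0.0121 + 0.0784 + 0.0121 = 0.1800
B_I = 1 / 0.1800 = 5.5556
Ranking by B (broadest → narrowest): morphospecies IV (6.64) > morphospecies I (5.56) > morphospecies II (4.50) > morphospecies III (4.22)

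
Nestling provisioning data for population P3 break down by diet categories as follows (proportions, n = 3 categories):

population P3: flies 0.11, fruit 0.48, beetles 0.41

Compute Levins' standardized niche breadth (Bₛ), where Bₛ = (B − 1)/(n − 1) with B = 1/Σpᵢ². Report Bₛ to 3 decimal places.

0.718

Σpᵢ² = 0.11² + 0.48² + 0.41² = 0.0121 + 0.2304 + 0.1681 = 0.4106
B = 1 / 0.4106 = 2.43546
Bₛ = (B − 1)/(n − 1) = (2.43546 − 1)/(3 − 1) = 1.43546/2 = 0.71773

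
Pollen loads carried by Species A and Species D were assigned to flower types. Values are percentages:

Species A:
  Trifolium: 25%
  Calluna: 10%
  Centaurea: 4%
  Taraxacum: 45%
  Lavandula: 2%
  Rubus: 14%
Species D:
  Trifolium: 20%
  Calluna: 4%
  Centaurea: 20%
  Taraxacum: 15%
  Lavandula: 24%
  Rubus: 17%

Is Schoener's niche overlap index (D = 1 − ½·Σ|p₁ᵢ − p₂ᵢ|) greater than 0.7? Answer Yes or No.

No

Convert percentages to proportions (divide by 100).
Σ|p₁ᵢ − p₂ᵢ| = 0.05 + 0.06 + 0.16 + 0.30 + 0.22 + 0.03 = 0.82
D = 1 − ½ × 0.82 = 1 − 0.410 = 0.5900
D = 0.5900 < 0.7 → No.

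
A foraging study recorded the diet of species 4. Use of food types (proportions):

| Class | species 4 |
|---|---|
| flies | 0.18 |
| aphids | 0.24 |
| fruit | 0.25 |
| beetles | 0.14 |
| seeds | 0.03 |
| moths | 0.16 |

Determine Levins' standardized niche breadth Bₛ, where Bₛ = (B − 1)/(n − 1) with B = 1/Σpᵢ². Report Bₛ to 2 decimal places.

Σpᵢ² = 0.18² + 0.24² + 0.25² + 0.14² + 0.03² + 0.16² = 0.0324 + 0.0576 + 0.0625 + 0.0196 + 0.0009 + 0.0256 = 0.1986
B = 1 / 0.1986 = 5.0352
Bₛ = (B − 1)/(n − 1) = (5.0352 − 1)/(6 − 1) = 4.0352/5 = 0.8070

0.81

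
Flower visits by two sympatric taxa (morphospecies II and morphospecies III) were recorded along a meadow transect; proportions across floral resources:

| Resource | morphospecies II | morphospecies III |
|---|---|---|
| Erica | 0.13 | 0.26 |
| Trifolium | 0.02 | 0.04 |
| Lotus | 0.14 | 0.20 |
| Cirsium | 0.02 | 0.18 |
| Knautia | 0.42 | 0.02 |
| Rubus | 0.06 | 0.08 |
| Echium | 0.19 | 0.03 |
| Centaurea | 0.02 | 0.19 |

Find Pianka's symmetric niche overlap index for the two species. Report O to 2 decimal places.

0.41

Σ p₁ᵢp₂ᵢ = 0.0338 + 0.0008 + 0.0280 + 0.0036 + 0.0084 + 0.0048 + 0.0057 + 0.0038 = 0.0889
Σp_1ᵢ² = 0.13² + 0.02² + 0.14² + 0.02² + 0.42² + 0.06² + 0.19² + 0.02² = 0.0169 + 0.0004 + 0.0196 + 0.0004 + 0.1764 + 0.0036 + 0.0361 + 0.0004 = 0.2538
Σp_2ᵢ² = 0.26² + 0.04² + 0.20² + 0.18² + 0.02² + 0.08² + 0.03² + 0.19² = 0.0676 + 0.0016 + 0.0400 + 0.0324 + 0.0004 + 0.0064 + 0.0009 + 0.0361 = 0.1854
O = 0.0889 / √(0.2538 × 0.1854) = 0.0889 / 0.21692 = 0.4098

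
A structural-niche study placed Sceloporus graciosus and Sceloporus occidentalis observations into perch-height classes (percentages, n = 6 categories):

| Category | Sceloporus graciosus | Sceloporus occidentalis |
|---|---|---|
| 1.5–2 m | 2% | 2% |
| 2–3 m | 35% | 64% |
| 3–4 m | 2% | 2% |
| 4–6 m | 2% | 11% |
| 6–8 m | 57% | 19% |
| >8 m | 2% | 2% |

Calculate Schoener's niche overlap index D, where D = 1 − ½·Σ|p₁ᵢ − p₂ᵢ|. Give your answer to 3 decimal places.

0.620

Convert percentages to proportions (divide by 100).
Σ|p₁ᵢ − p₂ᵢ| = 0.00 + 0.29 + 0.00 + 0.09 + 0.38 + 0.00 = 0.76
D = 1 − ½ × 0.76 = 1 − 0.380 = 0.62000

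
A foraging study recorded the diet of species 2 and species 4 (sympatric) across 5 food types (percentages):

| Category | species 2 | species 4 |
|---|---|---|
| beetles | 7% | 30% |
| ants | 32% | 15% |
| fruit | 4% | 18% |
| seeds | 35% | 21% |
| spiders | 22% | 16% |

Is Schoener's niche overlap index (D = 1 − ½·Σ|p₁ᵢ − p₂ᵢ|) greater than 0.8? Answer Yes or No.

No

Convert percentages to proportions (divide by 100).
Σ|p₁ᵢ − p₂ᵢ| = 0.23 + 0.17 + 0.14 + 0.14 + 0.06 = 0.74
D = 1 − ½ × 0.74 = 1 − 0.370 = 0.6300
D = 0.6300 < 0.8 → No.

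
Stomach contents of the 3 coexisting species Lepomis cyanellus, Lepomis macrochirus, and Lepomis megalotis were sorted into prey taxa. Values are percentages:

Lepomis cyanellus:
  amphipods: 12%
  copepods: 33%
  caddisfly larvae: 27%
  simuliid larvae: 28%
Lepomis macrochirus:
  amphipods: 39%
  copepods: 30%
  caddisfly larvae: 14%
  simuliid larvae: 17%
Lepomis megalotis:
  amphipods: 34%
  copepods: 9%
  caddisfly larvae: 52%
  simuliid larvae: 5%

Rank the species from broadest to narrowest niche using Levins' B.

Convert percentages to proportions (divide by 100).
Σp_cyanᵢ² = 0.12² + 0.33² + 0.27² + 0.28² = 0.0144 + 0.1089 + 0.0729 + 0.0784 = 0.2746
B_cyan = 1 / 0.2746 = 3.6417
Σp_macrᵢ² = 0.39² + 0.30² + 0.14² + 0.17² = 0.1521 + 0.0900 + 0.0196 + 0.0289 = 0.2906
B_macr = 1 / 0.2906 = 3.4412
Σp_megaᵢ² = 0.34² + 0.09² + 0.52² + 0.05² = 0.1156 + 0.0081 + 0.2704 + 0.0025 = 0.3966
B_mega = 1 / 0.3966 = 2.5214
Ranking by B (broadest → narrowest): Lepomis cyanellus (3.64) > Lepomis macrochirus (3.44) > Lepomis megalotis (2.52)

Lepomis cyanellus > Lepomis macrochirus > Lepomis megalotis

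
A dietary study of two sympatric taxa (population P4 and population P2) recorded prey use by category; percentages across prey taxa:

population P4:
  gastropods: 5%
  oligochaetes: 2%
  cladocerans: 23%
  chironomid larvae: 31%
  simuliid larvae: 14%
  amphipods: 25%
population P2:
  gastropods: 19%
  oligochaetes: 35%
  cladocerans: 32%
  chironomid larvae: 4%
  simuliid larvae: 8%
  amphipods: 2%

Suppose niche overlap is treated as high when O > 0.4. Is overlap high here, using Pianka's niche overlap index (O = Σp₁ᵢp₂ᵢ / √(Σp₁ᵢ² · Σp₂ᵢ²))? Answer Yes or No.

Convert percentages to proportions (divide by 100).
Σ p₁ᵢp₂ᵢ = 0.0095 + 0.0070 + 0.0736 + 0.0124 + 0.0112 + 0.0050 = 0.1187
Σp_1ᵢ² = 0.05² + 0.02² + 0.23² + 0.31² + 0.14² + 0.25² = 0.0025 + 0.0004 + 0.0529 + 0.0961 + 0.0196 + 0.0625 = 0.2340
Σp_2ᵢ² = 0.19² + 0.35² + 0.32² + 0.04² + 0.08² + 0.02² = 0.0361 + 0.1225 + 0.1024 + 0.0016 + 0.0064 + 0.0004 = 0.2694
O = 0.1187 / √(0.2340 × 0.2694) = 0.1187 / 0.25108 = 0.4728
O = 0.4728 > 0.4 → Yes.

Yes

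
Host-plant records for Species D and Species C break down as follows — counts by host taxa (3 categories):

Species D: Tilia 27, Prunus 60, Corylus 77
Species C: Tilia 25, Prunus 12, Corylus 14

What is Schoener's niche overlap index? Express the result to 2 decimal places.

0.67

Proportions for Species D (n=164): 27/164=0.1646, 60/164=0.3659, 77/164=0.4695
Proportions for Species C (n=51): 25/51=0.4902, 12/51=0.2353, 14/51=0.2745
Σ|p₁ᵢ − p₂ᵢ| = 0.3256 + 0.1306 + 0.1950 = 0.6512
D = 1 − ½ × 0.6512 = 1 − 0.32560 = 0.67440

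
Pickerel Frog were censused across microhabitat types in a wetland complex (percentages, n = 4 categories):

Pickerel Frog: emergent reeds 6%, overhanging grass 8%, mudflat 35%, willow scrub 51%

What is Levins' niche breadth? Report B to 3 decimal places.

Convert percentages to proportions (divide by 100).
Σpᵢ² = 0.06² + 0.08² + 0.35² + 0.51² = 0.0036 + 0.0064 + 0.1225 + 0.2601 = 0.3926
B = 1 / 0.3926 = 2.54712

2.547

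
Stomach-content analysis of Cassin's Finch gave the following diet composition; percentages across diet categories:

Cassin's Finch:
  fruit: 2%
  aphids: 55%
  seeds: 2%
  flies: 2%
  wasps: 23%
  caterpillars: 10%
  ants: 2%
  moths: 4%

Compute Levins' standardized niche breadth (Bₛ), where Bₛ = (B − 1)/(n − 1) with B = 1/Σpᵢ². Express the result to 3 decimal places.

Convert percentages to proportions (divide by 100).
Σpᵢ² = 0.02² + 0.55² + 0.02² + 0.02² + 0.23² + 0.10² + 0.02² + 0.04² = 0.0004 + 0.3025 + 0.0004 + 0.0004 + 0.0529 + 0.0100 + 0.0004 + 0.0016 = 0.3686
B = 1 / 0.3686 = 2.71297
Bₛ = (B − 1)/(n − 1) = (2.71297 − 1)/(8 − 1) = 1.71297/7 = 0.24471

0.245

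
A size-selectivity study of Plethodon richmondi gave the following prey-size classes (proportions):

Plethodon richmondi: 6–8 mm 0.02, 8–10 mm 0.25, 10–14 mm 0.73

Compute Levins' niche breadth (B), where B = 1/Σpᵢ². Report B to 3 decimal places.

Σpᵢ² = 0.02² + 0.25² + 0.73² = 0.0004 + 0.0625 + 0.5329 = 0.5958
B = 1 / 0.5958 = 1.67842

1.678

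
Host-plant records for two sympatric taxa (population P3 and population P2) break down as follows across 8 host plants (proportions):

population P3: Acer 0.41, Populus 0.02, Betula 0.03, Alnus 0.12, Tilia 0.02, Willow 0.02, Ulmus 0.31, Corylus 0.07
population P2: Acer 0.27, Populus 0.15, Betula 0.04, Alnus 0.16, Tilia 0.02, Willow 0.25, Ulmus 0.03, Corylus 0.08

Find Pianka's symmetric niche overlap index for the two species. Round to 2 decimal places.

Σ p₁ᵢp₂ᵢ = 0.1107 + 0.0030 + 0.0012 + 0.0192 + 0.0004 + 0.0050 + 0.0093 + 0.0056 = 0.1544
Σp_1ᵢ² = 0.41² + 0.02² + 0.03² + 0.12² + 0.02² + 0.02² + 0.31² + 0.07² = 0.1681 + 0.0004 + 0.0009 + 0.0144 + 0.0004 + 0.0004 + 0.0961 + 0.0049 = 0.2856
Σp_2ᵢ² = 0.27² + 0.15² + 0.04² + 0.16² + 0.02² + 0.25² + 0.03² + 0.08² = 0.0729 + 0.0225 + 0.0016 + 0.0256 + 0.0004 + 0.0625 + 0.0009 + 0.0064 = 0.1928
O = 0.1544 / √(0.2856 × 0.1928) = 0.1544 / 0.23466 = 0.6580

0.66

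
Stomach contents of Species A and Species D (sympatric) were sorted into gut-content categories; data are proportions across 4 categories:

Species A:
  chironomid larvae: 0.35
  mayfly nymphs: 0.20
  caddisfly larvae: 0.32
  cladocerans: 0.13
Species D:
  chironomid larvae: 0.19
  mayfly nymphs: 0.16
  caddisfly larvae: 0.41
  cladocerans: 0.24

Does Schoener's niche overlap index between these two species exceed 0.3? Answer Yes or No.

Σ|p₁ᵢ − p₂ᵢ| = 0.16 + 0.04 + 0.09 + 0.11 = 0.40
D = 1 − ½ × 0.40 = 1 − 0.200 = 0.8000
D = 0.8000 > 0.3 → Yes.

Yes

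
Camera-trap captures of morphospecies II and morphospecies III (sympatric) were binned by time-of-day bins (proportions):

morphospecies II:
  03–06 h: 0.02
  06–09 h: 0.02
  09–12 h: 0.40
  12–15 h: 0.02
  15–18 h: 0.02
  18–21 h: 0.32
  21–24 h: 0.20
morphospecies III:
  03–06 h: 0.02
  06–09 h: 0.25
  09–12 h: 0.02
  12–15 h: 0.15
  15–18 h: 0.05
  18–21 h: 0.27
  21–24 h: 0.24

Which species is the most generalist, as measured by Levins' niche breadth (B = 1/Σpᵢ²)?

morphospecies III

Σp_IIᵢ² = 0.02² + 0.02² + 0.40² + 0.02² + 0.02² + 0.32² + 0.20² = 0.0004 + 0.0004 + 0.1600 + 0.0004 + 0.0004 + 0.1024 + 0.0400 = 0.3040
B_II = 1 / 0.3040 = 3.2895
Σp_IIIᵢ² = 0.02² + 0.25² + 0.02² + 0.15² + 0.05² + 0.27² + 0.24² = 0.0004 + 0.0625 + 0.0004 + 0.0225 + 0.0025 + 0.0729 + 0.0576 = 0.2188
B_III = 1 / 0.2188 = 4.5704
Highest B → broadest niche (most generalist): morphospecies III (B = 4.57).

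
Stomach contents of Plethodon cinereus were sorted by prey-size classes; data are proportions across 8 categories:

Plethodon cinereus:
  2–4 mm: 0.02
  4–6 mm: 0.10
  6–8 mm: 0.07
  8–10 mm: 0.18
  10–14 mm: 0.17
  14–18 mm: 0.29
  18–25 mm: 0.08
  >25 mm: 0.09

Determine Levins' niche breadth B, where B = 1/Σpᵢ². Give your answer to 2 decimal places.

Σpᵢ² = 0.02² + 0.10² + 0.07² + 0.18² + 0.17² + 0.29² + 0.08² + 0.09² = 0.0004 + 0.0100 + 0.0049 + 0.0324 + 0.0289 + 0.0841 + 0.0064 + 0.0081 = 0.1752
B = 1 / 0.1752 = 5.7078

5.71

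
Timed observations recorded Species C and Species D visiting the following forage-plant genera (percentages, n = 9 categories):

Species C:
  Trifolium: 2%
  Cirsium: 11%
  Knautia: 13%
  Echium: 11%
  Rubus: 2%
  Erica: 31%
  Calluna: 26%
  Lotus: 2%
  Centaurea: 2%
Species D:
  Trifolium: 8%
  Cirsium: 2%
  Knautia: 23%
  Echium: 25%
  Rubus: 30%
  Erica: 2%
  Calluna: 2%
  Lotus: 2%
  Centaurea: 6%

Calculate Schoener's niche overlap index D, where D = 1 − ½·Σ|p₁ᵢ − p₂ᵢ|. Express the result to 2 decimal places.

0.38

Convert percentages to proportions (divide by 100).
Σ|p₁ᵢ − p₂ᵢ| = 0.06 + 0.09 + 0.10 + 0.14 + 0.28 + 0.29 + 0.24 + 0.00 + 0.04 = 1.24
D = 1 − ½ × 1.24 = 1 − 0.620 = 0.3800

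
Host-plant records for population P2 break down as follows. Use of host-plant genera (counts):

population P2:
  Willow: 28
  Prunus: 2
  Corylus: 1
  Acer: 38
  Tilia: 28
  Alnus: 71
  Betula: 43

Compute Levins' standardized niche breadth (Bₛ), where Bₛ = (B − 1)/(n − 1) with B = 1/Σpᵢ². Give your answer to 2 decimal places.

Proportions for population P2 (n=211): 28/211=0.1327, 2/211=0.0095, 1/211=0.0047, 38/211=0.1801, 28/211=0.1327, 71/211=0.3365, 43/211=0.2038
Σpᵢ² = 0.1327² + 0.0095² + 0.0047² + 0.1801² + 0.1327² + 0.3365² + 0.2038² = 0.017609 + 0.000090 + 0.000022 + 0.032436 + 0.017609 + 0.113232 + 0.041534 = 0.222532
B = 1 / 0.222532 = 4.4937
Bₛ = (B − 1)/(n − 1) = (4.4937 − 1)/(7 − 1) = 3.4937/6 = 0.5823

0.58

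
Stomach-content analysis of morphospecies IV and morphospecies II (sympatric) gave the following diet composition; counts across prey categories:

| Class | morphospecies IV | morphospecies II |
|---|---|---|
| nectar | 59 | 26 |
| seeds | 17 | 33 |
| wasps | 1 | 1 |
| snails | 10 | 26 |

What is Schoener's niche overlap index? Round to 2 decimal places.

Proportions for morphospecies IV (n=87): 59/87=0.6782, 17/87=0.1954, 1/87=0.0115, 10/87=0.1149
Proportions for morphospecies II (n=86): 26/86=0.3023, 33/86=0.3837, 1/86=0.0116, 26/86=0.3023
Σ|p₁ᵢ − p₂ᵢ| = 0.3759 + 0.1883 + 0.0001 + 0.1874 = 0.7517
D = 1 − ½ × 0.7517 = 1 − 0.37585 = 0.62415

0.62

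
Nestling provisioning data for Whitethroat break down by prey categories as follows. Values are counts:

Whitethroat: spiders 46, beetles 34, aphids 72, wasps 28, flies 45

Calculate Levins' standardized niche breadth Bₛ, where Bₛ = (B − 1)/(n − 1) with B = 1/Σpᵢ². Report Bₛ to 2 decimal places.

Proportions for Whitethroat (n=225): 46/225=0.2044, 34/225=0.1511, 72/225=0.3200, 28/225=0.1244, 45/225=0.2000
Σpᵢ² = 0.2044² + 0.1511² + 0.3200² + 0.1244² + 0.2000² = 0.041779 + 0.022831 + 0.102400 + 0.015475 + 0.040000 = 0.222485
B = 1 / 0.222485 = 4.4947
Bₛ = (B − 1)/(n − 1) = (4.4947 − 1)/(5 − 1) = 3.4947/4 = 0.8737

0.87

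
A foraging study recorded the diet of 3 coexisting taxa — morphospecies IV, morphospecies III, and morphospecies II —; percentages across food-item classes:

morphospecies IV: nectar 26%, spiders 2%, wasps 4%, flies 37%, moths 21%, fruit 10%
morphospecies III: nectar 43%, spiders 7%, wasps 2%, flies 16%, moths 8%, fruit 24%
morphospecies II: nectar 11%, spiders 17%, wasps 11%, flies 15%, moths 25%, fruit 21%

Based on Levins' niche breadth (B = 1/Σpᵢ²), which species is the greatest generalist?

Convert percentages to proportions (divide by 100).
Σp_IVᵢ² = 0.26² + 0.02² + 0.04² + 0.37² + 0.21² + 0.10² = 0.0676 + 0.0004 + 0.0016 + 0.1369 + 0.0441 + 0.0100 = 0.2606
B_IV = 1 / 0.2606 = 3.8373
Σp_IIIᵢ² = 0.43² + 0.07² + 0.02² + 0.16² + 0.08² + 0.24² = 0.1849 + 0.0049 + 0.0004 + 0.0256 + 0.0064 + 0.0576 = 0.2798
B_III = 1 / 0.2798 = 3.5740
Σp_IIᵢ² = 0.11² + 0.17² + 0.11² + 0.15² + 0.25² + 0.21² = 0.0121 + 0.0289 + 0.0121 + 0.0225 + 0.0625 + 0.0441 = 0.1822
B_II = 1 / 0.1822 = 5.4885
Highest B → broadest niche (most generalist): morphospecies II (B = 5.49).

morphospecies II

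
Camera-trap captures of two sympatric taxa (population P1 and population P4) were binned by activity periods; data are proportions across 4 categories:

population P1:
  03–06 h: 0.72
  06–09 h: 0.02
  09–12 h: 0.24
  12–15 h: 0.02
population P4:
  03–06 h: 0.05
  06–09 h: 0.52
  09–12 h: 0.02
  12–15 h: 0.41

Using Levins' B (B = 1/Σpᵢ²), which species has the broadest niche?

Σp_P1ᵢ² = 0.72² + 0.02² + 0.24² + 0.02² = 0.5184 + 0.0004 + 0.0576 + 0.0004 = 0.5768
B_P1 = 1 / 0.5768 = 1.7337
Σp_P4ᵢ² = 0.05² + 0.52² + 0.02² + 0.41² = 0.0025 + 0.2704 + 0.0004 + 0.1681 = 0.4414
B_P4 = 1 / 0.4414 = 2.2655
Highest B → broadest niche (most generalist): population P4 (B = 2.27).

population P4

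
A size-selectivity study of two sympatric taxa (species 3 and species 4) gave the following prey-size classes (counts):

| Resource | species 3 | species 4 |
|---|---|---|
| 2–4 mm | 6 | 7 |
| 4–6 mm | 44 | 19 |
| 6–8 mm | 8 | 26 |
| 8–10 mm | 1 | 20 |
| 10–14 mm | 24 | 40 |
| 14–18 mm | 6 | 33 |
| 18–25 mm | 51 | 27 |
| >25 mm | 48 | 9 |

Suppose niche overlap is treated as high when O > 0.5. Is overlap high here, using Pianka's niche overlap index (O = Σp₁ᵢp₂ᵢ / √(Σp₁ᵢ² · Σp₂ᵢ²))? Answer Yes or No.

Yes

Proportions for species 3 (n=188): 6/188=0.0319, 44/188=0.2340, 8/188=0.0426, 1/188=0.0053, 24/188=0.1277, 6/188=0.0319, 51/188=0.2713, 48/188=0.2553
Proportions for species 4 (n=181): 7/181=0.0387, 19/181=0.1050, 26/181=0.1436, 20/181=0.1105, 40/181=0.2210, 33/181=0.1823, 27/181=0.1492, 9/181=0.0497
Σ p₁ᵢp₂ᵢ = 0.001235 + 0.024570 + 0.006117 + 0.000586 + 0.028222 + 0.005815 + 0.040478 + 0.012688 = 0.119711
Σp_1ᵢ² = 0.0319² + 0.2340² + 0.0426² + 0.0053² + 0.1277² + 0.0319² + 0.2713² + 0.2553² = 0.001018 + 0.054756 + 0.001815 + 0.000028 + 0.016307 + 0.001018 + 0.073604 + 0.065178 = 0.213724
Σp_2ᵢ² = 0.0387² + 0.1050² + 0.1436² + 0.1105² + 0.2210² + 0.1823² + 0.1492² + 0.0497² = 0.001498 + 0.011025 + 0.020621 + 0.012210 + 0.048841 + 0.033233 + 0.022261 + 0.002470 = 0.152159
O = 0.119711 / √(0.213724 × 0.152159) = 0.119711 / 0.1803331 = 0.6638
O = 0.6638 > 0.5 → Yes.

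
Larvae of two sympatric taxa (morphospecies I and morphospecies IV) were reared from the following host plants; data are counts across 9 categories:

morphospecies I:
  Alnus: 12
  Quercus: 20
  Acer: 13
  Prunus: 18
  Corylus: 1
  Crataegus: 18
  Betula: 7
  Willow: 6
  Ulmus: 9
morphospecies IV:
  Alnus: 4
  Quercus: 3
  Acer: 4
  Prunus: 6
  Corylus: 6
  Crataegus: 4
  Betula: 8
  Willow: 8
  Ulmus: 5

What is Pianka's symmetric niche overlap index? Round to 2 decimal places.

Proportions for morphospecies I (n=104): 12/104=0.1154, 20/104=0.1923, 13/104=0.1250, 18/104=0.1731, 1/104=0.0096, 18/104=0.1731, 7/104=0.0673, 6/104=0.0577, 9/104=0.0865
Proportions for morphospecies IV (n=48): 4/48=0.0833, 3/48=0.0625, 4/48=0.0833, 6/48=0.1250, 6/48=0.1250, 4/48=0.0833, 8/48=0.1667, 8/48=0.1667, 5/48=0.1042
Σ p₁ᵢp₂ᵢ = 0.009613 + 0.012019 + 0.010413 + 0.021638 + 0.001200 + 0.014419 + 0.011219 + 0.009619 + 0.009013 = 0.099153
Σp_1ᵢ² = 0.1154² + 0.1923² + 0.1250² + 0.1731² + 0.0096² + 0.1731² + 0.0673² + 0.0577² + 0.0865² = 0.013317 + 0.036979 + 0.015625 + 0.029964 + 0.000092 + 0.029964 + 0.004529 + 0.003329 + 0.007482 = 0.141281
Σp_2ᵢ² = 0.0833² + 0.0625² + 0.0833² + 0.1250² + 0.1250² + 0.0833² + 0.1667² + 0.1667² + 0.1042² = 0.006939 + 0.003906 + 0.006939 + 0.015625 + 0.015625 + 0.006939 + 0.027789 + 0.027789 + 0.010858 = 0.122409
O = 0.099153 / √(0.141281 × 0.122409) = 0.099153 / 0.1315069 = 0.7540

0.75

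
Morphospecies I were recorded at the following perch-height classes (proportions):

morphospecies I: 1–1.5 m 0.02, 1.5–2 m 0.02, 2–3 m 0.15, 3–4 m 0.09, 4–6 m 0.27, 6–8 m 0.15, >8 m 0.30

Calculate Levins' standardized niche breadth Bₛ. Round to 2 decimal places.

0.60

Σpᵢ² = 0.02² + 0.02² + 0.15² + 0.09² + 0.27² + 0.15² + 0.30² = 0.0004 + 0.0004 + 0.0225 + 0.0081 + 0.0729 + 0.0225 + 0.0900 = 0.2168
B = 1 / 0.2168 = 4.6125
Bₛ = (B − 1)/(n − 1) = (4.6125 − 1)/(7 − 1) = 3.6125/6 = 0.6021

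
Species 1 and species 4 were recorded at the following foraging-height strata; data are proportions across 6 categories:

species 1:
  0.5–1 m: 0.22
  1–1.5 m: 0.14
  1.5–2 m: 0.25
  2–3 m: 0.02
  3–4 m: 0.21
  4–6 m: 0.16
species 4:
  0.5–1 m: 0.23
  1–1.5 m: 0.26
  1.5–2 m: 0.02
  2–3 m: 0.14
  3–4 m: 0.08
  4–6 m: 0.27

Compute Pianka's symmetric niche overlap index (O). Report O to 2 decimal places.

Σ p₁ᵢp₂ᵢ = 0.0506 + 0.0364 + 0.0050 + 0.0028 + 0.0168 + 0.0432 = 0.1548
Σp_1ᵢ² = 0.22² + 0.14² + 0.25² + 0.02² + 0.21² + 0.16² = 0.0484 + 0.0196 + 0.0625 + 0.0004 + 0.0441 + 0.0256 = 0.2006
Σp_2ᵢ² = 0.23² + 0.26² + 0.02² + 0.14² + 0.08² + 0.27² = 0.0529 + 0.0676 + 0.0004 + 0.0196 + 0.0064 + 0.0729 = 0.2198
O = 0.1548 / √(0.2006 × 0.2198) = 0.1548 / 0.20998 = 0.7372

0.74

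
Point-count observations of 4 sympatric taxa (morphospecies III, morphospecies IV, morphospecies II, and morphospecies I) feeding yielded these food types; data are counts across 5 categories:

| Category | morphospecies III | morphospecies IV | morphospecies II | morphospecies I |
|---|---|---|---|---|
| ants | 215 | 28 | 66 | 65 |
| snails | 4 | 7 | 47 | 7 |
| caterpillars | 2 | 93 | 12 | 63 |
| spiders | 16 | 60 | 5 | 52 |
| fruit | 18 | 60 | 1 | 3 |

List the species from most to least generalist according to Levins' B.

Proportions for morphospecies III (n=255): 215/255=0.8431, 4/255=0.0157, 2/255=0.0078, 16/255=0.0627, 18/255=0.0706
Proportions for morphospecies IV (n=248): 28/248=0.1129, 7/248=0.0282, 93/248=0.3750, 60/248=0.2419, 60/248=0.2419
Proportions for morphospecies II (n=131): 66/131=0.5038, 47/131=0.3588, 12/131=0.0916, 5/131=0.0382, 1/131=0.0076
Proportions for morphospecies I (n=190): 65/190=0.3421, 7/190=0.0368, 63/190=0.3316, 52/190=0.2737, 3/190=0.0158
Σp_IIIᵢ² = 0.8431² + 0.0157² + 0.0078² + 0.0627² + 0.0706² = 0.710818 + 0.000246 + 0.000061 + 0.003931 + 0.004984 = 0.720040
B_III = 1 / 0.720040 = 1.3888
Σp_IVᵢ² = 0.1129² + 0.0282² + 0.3750² + 0.2419² + 0.2419² = 0.012746 + 0.000795 + 0.140625 + 0.058516 + 0.058516 = 0.271198
B_IV = 1 / 0.271198 = 3.6873
Σp_IIᵢ² = 0.5038² + 0.3588² + 0.0916² + 0.0382² + 0.0076² = 0.253814 + 0.128737 + 0.008391 + 0.001459 + 0.000058 = 0.392459
B_II = 1 / 0.392459 = 2.5480
Σp_Iᵢ² = 0.3421² + 0.0368² + 0.3316² + 0.2737² + 0.0158² = 0.117032 + 0.001354 + 0.109959 + 0.074912 + 0.000250 = 0.303507
B_I = 1 / 0.303507 = 3.2948
Ranking by B (broadest → narrowest): morphospecies IV (3.69) > morphospecies I (3.29) > morphospecies II (2.55) > morphospecies III (1.39)

morphospecies IV > morphospecies I > morphospecies II > morphospecies III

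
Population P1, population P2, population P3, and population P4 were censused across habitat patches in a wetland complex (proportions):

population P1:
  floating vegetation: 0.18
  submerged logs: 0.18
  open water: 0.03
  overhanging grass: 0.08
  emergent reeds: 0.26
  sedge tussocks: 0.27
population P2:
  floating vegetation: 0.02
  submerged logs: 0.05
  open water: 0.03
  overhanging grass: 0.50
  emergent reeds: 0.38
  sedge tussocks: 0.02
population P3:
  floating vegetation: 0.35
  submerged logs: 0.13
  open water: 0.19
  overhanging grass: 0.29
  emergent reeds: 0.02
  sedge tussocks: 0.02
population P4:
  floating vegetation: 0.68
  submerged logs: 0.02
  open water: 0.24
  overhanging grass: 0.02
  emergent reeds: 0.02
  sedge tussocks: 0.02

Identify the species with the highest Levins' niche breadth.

population P1

Σp_P1ᵢ² = 0.18² + 0.18² + 0.03² + 0.08² + 0.26² + 0.27² = 0.0324 + 0.0324 + 0.0009 + 0.0064 + 0.0676 + 0.0729 = 0.2126
B_P1 = 1 / 0.2126 = 4.7037
Σp_P2ᵢ² = 0.02² + 0.05² + 0.03² + 0.50² + 0.38² + 0.02² = 0.0004 + 0.0025 + 0.0009 + 0.2500 + 0.1444 + 0.0004 = 0.3986
B_P2 = 1 / 0.3986 = 2.5088
Σp_P3ᵢ² = 0.35² + 0.13² + 0.19² + 0.29² + 0.02² + 0.02² = 0.1225 + 0.0169 + 0.0361 + 0.0841 + 0.0004 + 0.0004 = 0.2604
B_P3 = 1 / 0.2604 = 3.8402
Σp_P4ᵢ² = 0.68² + 0.02² + 0.24² + 0.02² + 0.02² + 0.02² = 0.4624 + 0.0004 + 0.0576 + 0.0004 + 0.0004 + 0.0004 = 0.5216
B_P4 = 1 / 0.5216 = 1.9172
Highest B → broadest niche (most generalist): population P1 (B = 4.70).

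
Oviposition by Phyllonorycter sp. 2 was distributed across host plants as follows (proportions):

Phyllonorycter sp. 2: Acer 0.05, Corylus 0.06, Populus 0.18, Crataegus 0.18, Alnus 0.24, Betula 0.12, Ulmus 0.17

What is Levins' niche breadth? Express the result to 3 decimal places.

5.821

Σpᵢ² = 0.05² + 0.06² + 0.18² + 0.18² + 0.24² + 0.12² + 0.17² = 0.0025 + 0.0036 + 0.0324 + 0.0324 + 0.0576 + 0.0144 + 0.0289 = 0.1718
B = 1 / 0.1718 = 5.82072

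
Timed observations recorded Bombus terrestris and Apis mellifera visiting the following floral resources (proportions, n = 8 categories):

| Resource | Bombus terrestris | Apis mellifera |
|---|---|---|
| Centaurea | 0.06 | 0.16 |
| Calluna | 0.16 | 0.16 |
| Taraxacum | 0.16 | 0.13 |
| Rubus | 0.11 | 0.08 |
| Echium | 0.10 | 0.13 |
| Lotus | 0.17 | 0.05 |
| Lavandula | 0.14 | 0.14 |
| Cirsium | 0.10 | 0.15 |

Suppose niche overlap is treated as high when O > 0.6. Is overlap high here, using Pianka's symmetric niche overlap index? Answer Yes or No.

Yes

Σ p₁ᵢp₂ᵢ = 0.0096 + 0.0256 + 0.0208 + 0.0088 + 0.0130 + 0.0085 + 0.0196 + 0.0150 = 0.1209
Σp_1ᵢ² = 0.06² + 0.16² + 0.16² + 0.11² + 0.10² + 0.17² + 0.14² + 0.10² = 0.0036 + 0.0256 + 0.0256 + 0.0121 + 0.0100 + 0.0289 + 0.0196 + 0.0100 = 0.1354
Σp_2ᵢ² = 0.16² + 0.16² + 0.13² + 0.08² + 0.13² + 0.05² + 0.14² + 0.15² = 0.0256 + 0.0256 + 0.0169 + 0.0064 + 0.0169 + 0.0025 + 0.0196 + 0.0225 = 0.1360
O = 0.1209 / √(0.1354 × 0.1360) = 0.1209 / 0.13570 = 0.8909
O = 0.8909 > 0.6 → Yes.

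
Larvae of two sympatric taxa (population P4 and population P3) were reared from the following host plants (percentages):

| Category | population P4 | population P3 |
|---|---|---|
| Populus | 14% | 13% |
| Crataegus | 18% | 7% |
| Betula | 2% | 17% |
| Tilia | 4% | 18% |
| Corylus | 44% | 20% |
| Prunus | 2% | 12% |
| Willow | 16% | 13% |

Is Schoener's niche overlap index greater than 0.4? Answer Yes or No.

Convert percentages to proportions (divide by 100).
Σ|p₁ᵢ − p₂ᵢ| = 0.01 + 0.11 + 0.15 + 0.14 + 0.24 + 0.10 + 0.03 = 0.78
D = 1 − ½ × 0.78 = 1 − 0.390 = 0.6100
D = 0.6100 > 0.4 → Yes.

Yes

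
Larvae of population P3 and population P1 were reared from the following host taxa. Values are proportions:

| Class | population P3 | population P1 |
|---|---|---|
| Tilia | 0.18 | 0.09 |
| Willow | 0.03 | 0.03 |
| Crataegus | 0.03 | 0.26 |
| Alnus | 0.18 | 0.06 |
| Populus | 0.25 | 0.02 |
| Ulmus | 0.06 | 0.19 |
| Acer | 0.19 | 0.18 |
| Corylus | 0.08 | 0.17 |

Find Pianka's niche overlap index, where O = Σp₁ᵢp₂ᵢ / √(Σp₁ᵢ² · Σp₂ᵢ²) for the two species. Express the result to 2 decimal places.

0.57

Σ p₁ᵢp₂ᵢ = 0.0162 + 0.0009 + 0.0078 + 0.0108 + 0.0050 + 0.0114 + 0.0342 + 0.0136 = 0.0999
Σp_1ᵢ² = 0.18² + 0.03² + 0.03² + 0.18² + 0.25² + 0.06² + 0.19² + 0.08² = 0.0324 + 0.0009 + 0.0009 + 0.0324 + 0.0625 + 0.0036 + 0.0361 + 0.0064 = 0.1752
Σp_2ᵢ² = 0.09² + 0.03² + 0.26² + 0.06² + 0.02² + 0.19² + 0.18² + 0.17² = 0.0081 + 0.0009 + 0.0676 + 0.0036 + 0.0004 + 0.0361 + 0.0324 + 0.0289 = 0.1780
O = 0.0999 / √(0.1752 × 0.1780) = 0.0999 / 0.17659 = 0.5657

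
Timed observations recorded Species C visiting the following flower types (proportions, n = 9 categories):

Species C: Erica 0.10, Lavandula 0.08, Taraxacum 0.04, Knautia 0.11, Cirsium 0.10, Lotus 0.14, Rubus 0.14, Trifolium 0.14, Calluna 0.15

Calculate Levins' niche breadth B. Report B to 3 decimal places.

8.237

Σpᵢ² = 0.10² + 0.08² + 0.04² + 0.11² + 0.10² + 0.14² + 0.14² + 0.14² + 0.15² = 0.0100 + 0.0064 + 0.0016 + 0.0121 + 0.0100 + 0.0196 + 0.0196 + 0.0196 + 0.0225 = 0.1214
B = 1 / 0.1214 = 8.23723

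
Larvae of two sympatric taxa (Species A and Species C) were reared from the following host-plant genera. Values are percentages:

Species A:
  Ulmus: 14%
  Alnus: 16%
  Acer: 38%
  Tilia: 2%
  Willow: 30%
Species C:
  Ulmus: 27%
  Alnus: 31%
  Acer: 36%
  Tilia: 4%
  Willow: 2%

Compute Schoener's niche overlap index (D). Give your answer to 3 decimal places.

0.700

Convert percentages to proportions (divide by 100).
Σ|p₁ᵢ − p₂ᵢ| = 0.13 + 0.15 + 0.02 + 0.02 + 0.28 = 0.60
D = 1 − ½ × 0.60 = 1 − 0.300 = 0.70000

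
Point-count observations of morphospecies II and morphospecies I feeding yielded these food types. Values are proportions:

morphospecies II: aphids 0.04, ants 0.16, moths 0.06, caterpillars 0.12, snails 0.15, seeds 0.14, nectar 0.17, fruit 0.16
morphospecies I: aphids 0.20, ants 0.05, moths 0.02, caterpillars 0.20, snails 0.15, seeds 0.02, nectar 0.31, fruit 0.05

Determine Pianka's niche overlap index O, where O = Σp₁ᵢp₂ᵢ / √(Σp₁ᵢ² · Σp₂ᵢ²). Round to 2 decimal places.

Σ p₁ᵢp₂ᵢ = 0.0080 + 0.0080 + 0.0012 + 0.0240 + 0.0225 + 0.0028 + 0.0527 + 0.0080 = 0.1272
Σp_1ᵢ² = 0.04² + 0.16² + 0.06² + 0.12² + 0.15² + 0.14² + 0.17² + 0.16² = 0.0016 + 0.0256 + 0.0036 + 0.0144 + 0.0225 + 0.0196 + 0.0289 + 0.0256 = 0.1418
Σp_2ᵢ² = 0.20² + 0.05² + 0.02² + 0.20² + 0.15² + 0.02² + 0.31² + 0.05² = 0.0400 + 0.0025 + 0.0004 + 0.0400 + 0.0225 + 0.0004 + 0.0961 + 0.0025 = 0.2044
O = 0.1272 / √(0.1418 × 0.2044) = 0.1272 / 0.17025 = 0.7471

0.75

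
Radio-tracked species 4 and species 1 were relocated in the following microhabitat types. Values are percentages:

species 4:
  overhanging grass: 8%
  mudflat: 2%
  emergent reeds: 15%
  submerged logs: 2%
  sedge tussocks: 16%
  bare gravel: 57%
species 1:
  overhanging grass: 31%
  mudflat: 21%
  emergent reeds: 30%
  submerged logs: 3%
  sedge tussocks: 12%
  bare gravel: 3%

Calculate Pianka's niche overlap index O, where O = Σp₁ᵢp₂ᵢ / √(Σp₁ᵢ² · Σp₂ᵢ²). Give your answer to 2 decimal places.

Convert percentages to proportions (divide by 100).
Σ p₁ᵢp₂ᵢ = 0.0248 + 0.0042 + 0.0450 + 0.0006 + 0.0192 + 0.0171 = 0.1109
Σp_1ᵢ² = 0.08² + 0.02² + 0.15² + 0.02² + 0.16² + 0.57² = 0.0064 + 0.0004 + 0.0225 + 0.0004 + 0.0256 + 0.3249 = 0.3802
Σp_2ᵢ² = 0.31² + 0.21² + 0.30² + 0.03² + 0.12² + 0.03² = 0.0961 + 0.0441 + 0.0900 + 0.0009 + 0.0144 + 0.0009 = 0.2464
O = 0.1109 / √(0.3802 × 0.2464) = 0.1109 / 0.30607 = 0.3623

0.36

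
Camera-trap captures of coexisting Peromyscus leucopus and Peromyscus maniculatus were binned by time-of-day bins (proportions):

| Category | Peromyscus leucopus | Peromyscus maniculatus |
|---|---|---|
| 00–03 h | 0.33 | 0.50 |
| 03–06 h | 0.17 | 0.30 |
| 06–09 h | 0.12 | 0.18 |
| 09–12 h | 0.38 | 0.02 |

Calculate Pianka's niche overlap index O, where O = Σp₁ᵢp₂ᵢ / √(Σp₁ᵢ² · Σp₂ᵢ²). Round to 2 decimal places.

Σ p₁ᵢp₂ᵢ = 0.1650 + 0.0510 + 0.0216 + 0.0076 = 0.2452
Σp_1ᵢ² = 0.33² + 0.17² + 0.12² + 0.38² = 0.1089 + 0.0289 + 0.0144 + 0.1444 = 0.2966
Σp_2ᵢ² = 0.50² + 0.30² + 0.18² + 0.02² = 0.2500 + 0.0900 + 0.0324 + 0.0004 = 0.3728
O = 0.2452 / √(0.2966 × 0.3728) = 0.2452 / 0.33252 = 0.7374

0.74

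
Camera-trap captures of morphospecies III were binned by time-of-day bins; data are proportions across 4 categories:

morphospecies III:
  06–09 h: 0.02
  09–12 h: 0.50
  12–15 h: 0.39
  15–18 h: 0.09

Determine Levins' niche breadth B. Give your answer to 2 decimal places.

2.44

Σpᵢ² = 0.02² + 0.50² + 0.39² + 0.09² = 0.0004 + 0.2500 + 0.1521 + 0.0081 = 0.4106
B = 1 / 0.4106 = 2.4355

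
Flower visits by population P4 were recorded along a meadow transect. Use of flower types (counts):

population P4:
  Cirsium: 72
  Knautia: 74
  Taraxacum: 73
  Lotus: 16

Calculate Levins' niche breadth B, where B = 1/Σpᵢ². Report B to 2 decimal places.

3.40

Proportions for population P4 (n=235): 72/235=0.3064, 74/235=0.3149, 73/235=0.3106, 16/235=0.0681
Σpᵢ² = 0.3064² + 0.3149² + 0.3106² + 0.0681² = 0.093881 + 0.099162 + 0.096472 + 0.004638 = 0.294153
B = 1 / 0.294153 = 3.3996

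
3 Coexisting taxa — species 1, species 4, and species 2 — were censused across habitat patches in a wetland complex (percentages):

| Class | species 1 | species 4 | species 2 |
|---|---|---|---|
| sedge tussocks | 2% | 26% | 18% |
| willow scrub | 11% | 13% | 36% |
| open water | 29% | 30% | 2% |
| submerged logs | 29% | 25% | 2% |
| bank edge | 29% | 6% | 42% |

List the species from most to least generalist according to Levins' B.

Convert percentages to proportions (divide by 100).
Σp_1ᵢ² = 0.02² + 0.11² + 0.29² + 0.29² + 0.29² = 0.0004 + 0.0121 + 0.0841 + 0.0841 + 0.0841 = 0.2648
B_1 = 1 / 0.2648 = 3.7764
Σp_4ᵢ² = 0.26² + 0.13² + 0.30² + 0.25² + 0.06² = 0.0676 + 0.0169 + 0.0900 + 0.0625 + 0.0036 = 0.2406
B_4 = 1 / 0.2406 = 4.1563
Σp_2ᵢ² = 0.18² + 0.36² + 0.02² + 0.02² + 0.42² = 0.0324 + 0.1296 + 0.0004 + 0.0004 + 0.1764 = 0.3392
B_2 = 1 / 0.3392 = 2.9481
Ranking by B (broadest → narrowest): species 4 (4.16) > species 1 (3.78) > species 2 (2.95)

species 4 > species 1 > species 2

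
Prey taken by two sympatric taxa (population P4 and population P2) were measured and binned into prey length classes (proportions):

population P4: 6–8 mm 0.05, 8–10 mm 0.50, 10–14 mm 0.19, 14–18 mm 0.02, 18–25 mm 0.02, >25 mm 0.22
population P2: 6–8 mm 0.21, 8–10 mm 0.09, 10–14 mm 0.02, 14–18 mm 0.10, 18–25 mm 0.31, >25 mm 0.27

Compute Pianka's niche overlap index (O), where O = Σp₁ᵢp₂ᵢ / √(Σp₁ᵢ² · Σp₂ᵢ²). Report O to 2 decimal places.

Σ p₁ᵢp₂ᵢ = 0.0105 + 0.0450 + 0.0038 + 0.0020 + 0.0062 + 0.0594 = 0.1269
Σp_1ᵢ² = 0.05² + 0.50² + 0.19² + 0.02² + 0.02² + 0.22² = 0.0025 + 0.2500 + 0.0361 + 0.0004 + 0.0004 + 0.0484 = 0.3378
Σp_2ᵢ² = 0.21² + 0.09² + 0.02² + 0.10² + 0.31² + 0.27² = 0.0441 + 0.0081 + 0.0004 + 0.0100 + 0.0961 + 0.0729 = 0.2316
O = 0.1269 / √(0.3378 × 0.2316) = 0.1269 / 0.27970 = 0.4537

0.45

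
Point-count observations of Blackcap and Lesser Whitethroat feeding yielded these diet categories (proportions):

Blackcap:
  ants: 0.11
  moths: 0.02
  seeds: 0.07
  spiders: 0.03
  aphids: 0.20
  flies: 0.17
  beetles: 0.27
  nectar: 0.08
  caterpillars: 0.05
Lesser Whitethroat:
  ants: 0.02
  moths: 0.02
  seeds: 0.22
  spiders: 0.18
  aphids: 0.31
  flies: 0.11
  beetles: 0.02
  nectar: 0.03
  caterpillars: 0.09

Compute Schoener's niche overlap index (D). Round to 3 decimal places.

Σ|p₁ᵢ − p₂ᵢ| = 0.09 + 0.00 + 0.15 + 0.15 + 0.11 + 0.06 + 0.25 + 0.05 + 0.04 = 0.90
D = 1 − ½ × 0.90 = 1 − 0.450 = 0.55000

0.550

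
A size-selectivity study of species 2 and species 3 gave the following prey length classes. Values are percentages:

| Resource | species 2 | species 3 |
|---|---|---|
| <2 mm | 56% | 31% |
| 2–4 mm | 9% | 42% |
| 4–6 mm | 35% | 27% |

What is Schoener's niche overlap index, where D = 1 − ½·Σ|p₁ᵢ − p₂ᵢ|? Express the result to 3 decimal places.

0.670

Convert percentages to proportions (divide by 100).
Σ|p₁ᵢ − p₂ᵢ| = 0.25 + 0.33 + 0.08 = 0.66
D = 1 − ½ × 0.66 = 1 − 0.330 = 0.67000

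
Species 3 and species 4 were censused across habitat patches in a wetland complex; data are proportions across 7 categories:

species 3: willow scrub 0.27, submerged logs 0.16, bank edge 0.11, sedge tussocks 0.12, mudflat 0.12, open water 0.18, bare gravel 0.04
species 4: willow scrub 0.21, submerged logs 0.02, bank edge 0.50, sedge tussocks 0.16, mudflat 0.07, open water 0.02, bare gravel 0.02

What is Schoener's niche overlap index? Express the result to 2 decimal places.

Σ|p₁ᵢ − p₂ᵢ| = 0.06 + 0.14 + 0.39 + 0.04 + 0.05 + 0.16 + 0.02 = 0.86
D = 1 − ½ × 0.86 = 1 − 0.430 = 0.5700

0.57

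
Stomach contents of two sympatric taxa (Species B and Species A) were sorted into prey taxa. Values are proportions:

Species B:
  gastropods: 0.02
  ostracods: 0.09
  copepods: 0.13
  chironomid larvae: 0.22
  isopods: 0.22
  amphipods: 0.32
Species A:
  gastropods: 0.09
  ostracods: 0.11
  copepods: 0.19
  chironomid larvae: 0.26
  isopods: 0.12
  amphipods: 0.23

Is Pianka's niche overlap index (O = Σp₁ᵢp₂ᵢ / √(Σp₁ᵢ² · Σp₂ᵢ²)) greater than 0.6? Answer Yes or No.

Σ p₁ᵢp₂ᵢ = 0.0018 + 0.0099 + 0.0247 + 0.0572 + 0.0264 + 0.0736 = 0.1936
Σp_1ᵢ² = 0.02² + 0.09² + 0.13² + 0.22² + 0.22² + 0.32² = 0.0004 + 0.0081 + 0.0169 + 0.0484 + 0.0484 + 0.1024 = 0.2246
Σp_2ᵢ² = 0.09² + 0.11² + 0.19² + 0.26² + 0.12² + 0.23² = 0.0081 + 0.0121 + 0.0361 + 0.0676 + 0.0144 + 0.0529 = 0.1912
O = 0.1936 / √(0.2246 × 0.1912) = 0.1936 / 0.20723 = 0.9342
O = 0.9342 > 0.6 → Yes.

Yes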